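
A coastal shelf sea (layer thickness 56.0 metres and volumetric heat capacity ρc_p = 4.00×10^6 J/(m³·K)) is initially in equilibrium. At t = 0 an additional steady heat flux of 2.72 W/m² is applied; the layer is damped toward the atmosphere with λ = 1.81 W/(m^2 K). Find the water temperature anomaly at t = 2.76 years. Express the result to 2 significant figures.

0.76 K

Areal heat capacity C = ρc_p × D = 4.00×10^6 × 56.0 = 2.24×10^8 J/(m²·K).
τ = C / λ = 2.24×10^8 / 1.81 = 1.24×10^8 s.
Equilibrium anomaly ΔT_eq = F / λ = 2.72 / 1.81 = 1.50 K.
t = 2.76 years = 8.71×10^7 s, so t/τ = 0.704.
ΔT(t) = ΔT_eq (1 − e^(−t/τ)) = 1.50 × (1 − e^−0.704) = 0.759 K.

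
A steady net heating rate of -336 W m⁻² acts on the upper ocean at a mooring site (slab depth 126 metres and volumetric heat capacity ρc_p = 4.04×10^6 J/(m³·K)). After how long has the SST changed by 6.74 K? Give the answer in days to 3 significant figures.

118 days

Areal heat capacity C = ρc_p × D = 4.04×10^6 × 126 = 5.09×10^8 J m⁻² K⁻¹.
Time required: Δt = C ΔT / F = 5.09×10^8 × -6.74 / -336 = 1.02×10^7 s.
In days: 1.02×10^7 s / (86400 s/day) = 118 days.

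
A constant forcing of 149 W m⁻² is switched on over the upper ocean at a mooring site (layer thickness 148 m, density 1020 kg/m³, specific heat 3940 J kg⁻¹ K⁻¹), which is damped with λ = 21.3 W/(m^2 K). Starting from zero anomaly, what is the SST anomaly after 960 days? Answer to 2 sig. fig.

Areal heat capacity C = ρ c_p D = 1020 × 3940 × 148 = 5.95×10^8 J m⁻² K⁻¹.
τ = C / λ = 5.95×10^8 / 21.3 = 2.79×10^7 s.
Equilibrium anomaly ΔT_eq = F / λ = 149 / 21.3 = 7.00 K.
t = 960 days = 8.29×10^7 s, so t/τ = 2.97.
ΔT(t) = ΔT_eq (1 − e^(−t/τ)) = 7.00 × (1 − e^−2.97) = 6.64 K.

6.6 K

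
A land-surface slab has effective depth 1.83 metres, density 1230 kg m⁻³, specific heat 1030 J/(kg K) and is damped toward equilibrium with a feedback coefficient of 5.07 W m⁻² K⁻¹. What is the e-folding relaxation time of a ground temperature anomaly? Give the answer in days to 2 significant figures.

5.3 days

Areal heat capacity C = ρ c_p D = 1230 × 1030 × 1.83 = 2.32×10^6 J m⁻² K⁻¹.
Relaxation time τ = C / λ = 2.32×10^6 / 5.07 = 4.57×10^5 s.
In days: 4.57×10^5 s / (86400 s/day) = 5.29 days.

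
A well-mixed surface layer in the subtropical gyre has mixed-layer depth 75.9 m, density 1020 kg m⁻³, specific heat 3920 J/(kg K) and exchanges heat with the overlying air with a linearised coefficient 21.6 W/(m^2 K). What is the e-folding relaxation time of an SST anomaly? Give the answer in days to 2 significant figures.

160 days

Areal heat capacity C = ρ c_p D = 1020 × 3920 × 75.9 = 3.03×10^8 J/(m²·K).
Relaxation time τ = C / λ = 3.03×10^8 / 21.6 = 1.40×10^7 s.
In days: 1.40×10^7 s / (86400 s/day) = 163 days.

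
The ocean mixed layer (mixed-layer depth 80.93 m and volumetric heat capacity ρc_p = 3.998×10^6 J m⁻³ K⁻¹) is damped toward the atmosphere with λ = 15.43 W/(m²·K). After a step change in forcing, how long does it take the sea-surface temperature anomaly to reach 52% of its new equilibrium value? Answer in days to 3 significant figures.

178 days

Areal heat capacity C = ρc_p × D = 3.998×10^6 × 80.93 = 3.24×10^8 J/(m^2 K).
τ = C / λ = 3.24×10^8 / 15.43 = 2.10×10^7 s.
Fraction reached: 1 − e^(−t/τ) = 0.52 ⇒ t = −τ ln(1 − 0.52) = τ × 0.734.
t = 1.54×10^7 s = 178 days.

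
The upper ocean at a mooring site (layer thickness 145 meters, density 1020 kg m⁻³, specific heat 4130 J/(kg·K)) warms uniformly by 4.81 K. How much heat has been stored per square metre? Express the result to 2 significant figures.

Areal heat capacity C = ρ c_p D = 1020 × 4130 × 145 = 6.11×10^8 J/(m²·K).
ΔQ = C ΔT = 6.11×10^8 × 4.81 = 2.94×10^9 J/m².

2.9×10^9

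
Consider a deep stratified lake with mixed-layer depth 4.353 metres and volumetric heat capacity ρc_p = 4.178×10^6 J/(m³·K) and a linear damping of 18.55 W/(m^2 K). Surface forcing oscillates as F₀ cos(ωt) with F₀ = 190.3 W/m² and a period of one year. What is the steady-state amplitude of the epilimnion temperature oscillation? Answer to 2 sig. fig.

Areal heat capacity C = ρc_p × D = 4.178×10^6 × 4.353 = 1.82×10^7 J/(m^2 K).
Angular frequency ω = 2π / T = 2π / 3.15×10^7 s = 1.99×10^-7 s⁻¹.
√((Cω)² + λ²) = √((3.62)² + 18.55²) = 18.9 W/(m²·K).
Amplitude A = F₀ / √((Cω)²+λ²) = 190.3 / 18.9 = 10.1 K.

10 K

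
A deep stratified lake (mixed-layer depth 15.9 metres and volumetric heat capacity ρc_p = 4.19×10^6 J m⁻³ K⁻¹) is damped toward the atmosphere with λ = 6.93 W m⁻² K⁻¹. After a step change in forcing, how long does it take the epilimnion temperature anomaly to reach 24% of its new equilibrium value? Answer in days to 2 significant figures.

Areal heat capacity C = ρc_p × D = 4.19×10^6 × 15.9 = 6.66×10^7 J/(m²·K).
τ = C / λ = 6.66×10^7 / 6.93 = 9.61×10^6 s.
Fraction reached: 1 − e^(−t/τ) = 0.24 ⇒ t = −τ ln(1 − 0.24) = τ × 0.274.
t = 2.64×10^6 s = 30.5 days.

31 days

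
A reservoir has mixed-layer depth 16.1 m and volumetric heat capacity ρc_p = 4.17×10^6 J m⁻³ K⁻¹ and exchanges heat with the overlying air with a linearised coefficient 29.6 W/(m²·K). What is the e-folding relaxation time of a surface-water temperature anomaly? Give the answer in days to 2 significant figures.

Areal heat capacity C = ρc_p × D = 4.17×10^6 × 16.1 = 6.71×10^7 J m⁻² K⁻¹.
Relaxation time τ = C / λ = 6.71×10^7 / 29.6 = 2.27×10^6 s.
In days: 2.27×10^6 s / (86400 s/day) = 26.3 days.

26 days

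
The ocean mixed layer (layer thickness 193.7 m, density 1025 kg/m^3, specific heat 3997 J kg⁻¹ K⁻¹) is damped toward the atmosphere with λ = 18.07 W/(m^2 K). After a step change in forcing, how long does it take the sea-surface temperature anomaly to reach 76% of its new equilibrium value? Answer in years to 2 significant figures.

2.0 years

Areal heat capacity C = ρ c_p D = 1025 × 3997 × 193.7 = 7.94×10^8 J/(m²·K).
τ = C / λ = 7.94×10^8 / 18.07 = 4.39×10^7 s.
Fraction reached: 1 − e^(−t/τ) = 0.76 ⇒ t = −τ ln(1 − 0.76) = τ × 1.43.
t = 6.27×10^7 s = 1.99 years.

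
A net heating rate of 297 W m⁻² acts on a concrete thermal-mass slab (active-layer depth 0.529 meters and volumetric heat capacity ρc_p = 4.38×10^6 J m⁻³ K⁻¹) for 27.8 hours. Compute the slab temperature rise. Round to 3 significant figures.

12.8 K

Areal heat capacity C = ρc_p × D = 4.38×10^6 × 0.529 = 2.32×10^6 J/(m²·K).
Net heat input Q = F Δt = 297 × (27.8 hours × 3600 s/hour) = 2.97×10^7 J/m².
ΔT = Q / C = 2.97×10^7 / 2.32×10^6 = 12.8 K.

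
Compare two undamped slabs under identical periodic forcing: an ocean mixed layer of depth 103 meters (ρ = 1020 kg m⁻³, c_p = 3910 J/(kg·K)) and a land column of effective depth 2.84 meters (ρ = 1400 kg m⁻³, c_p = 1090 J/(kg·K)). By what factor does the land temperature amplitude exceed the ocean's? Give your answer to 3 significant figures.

94.8

C_ocean = 1020 × 3910 × 103 = 4.11×10^8 J/(m²·K).
C_land = 1400 × 1090 × 2.84 = 4.33×10^6 J/(m²·K).
Undamped amplitude ∝ 1/C, so A_land/A_ocean = C_ocean/C_land = 94.8.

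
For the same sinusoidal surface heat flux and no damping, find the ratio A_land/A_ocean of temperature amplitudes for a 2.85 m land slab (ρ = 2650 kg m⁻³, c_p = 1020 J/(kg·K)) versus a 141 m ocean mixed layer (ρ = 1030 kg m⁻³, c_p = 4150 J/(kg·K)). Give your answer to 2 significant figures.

C_ocean = 1030 × 4150 × 141 = 6.03×10^8 J/(m²·K).
C_land = 2650 × 1020 × 2.85 = 7.70×10^6 J/(m²·K).
Undamped amplitude ∝ 1/C, so A_land/A_ocean = C_ocean/C_land = 78.2.

78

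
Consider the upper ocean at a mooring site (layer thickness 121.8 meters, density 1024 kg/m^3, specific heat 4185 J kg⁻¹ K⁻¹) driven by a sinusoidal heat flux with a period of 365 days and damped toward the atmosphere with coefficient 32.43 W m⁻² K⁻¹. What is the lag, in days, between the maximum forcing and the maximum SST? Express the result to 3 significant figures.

Areal heat capacity C = ρ c_p D = 1024 × 4185 × 121.8 = 5.22×10^8 J/(m^2 K).
ω = 2π / 3.15×10^7 s = 1.99×10^-7 s⁻¹.
Phase lag φ = arctan(Cω/λ) = arctan(104/32.43) = 1.27 rad.
Time lag = φ / ω = 1.27 / 1.99×10^-7 = 6.37×10^6 s = 73.7 days.

73.7 days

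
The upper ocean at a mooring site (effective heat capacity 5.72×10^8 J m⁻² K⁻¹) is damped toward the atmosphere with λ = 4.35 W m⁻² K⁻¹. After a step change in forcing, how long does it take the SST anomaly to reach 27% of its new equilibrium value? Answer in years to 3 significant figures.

1.31 years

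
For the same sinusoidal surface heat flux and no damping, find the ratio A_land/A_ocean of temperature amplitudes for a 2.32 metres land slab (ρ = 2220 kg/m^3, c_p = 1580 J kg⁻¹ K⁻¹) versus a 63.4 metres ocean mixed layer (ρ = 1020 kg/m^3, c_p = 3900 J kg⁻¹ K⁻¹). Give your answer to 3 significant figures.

C_ocean = 1020 × 3900 × 63.4 = 2.52×10^8 J/(m²·K).
C_land = 2220 × 1580 × 2.32 = 8.14×10^6 J/(m²·K).
Undamped amplitude ∝ 1/C, so A_land/A_ocean = C_ocean/C_land = 31.0.

31.0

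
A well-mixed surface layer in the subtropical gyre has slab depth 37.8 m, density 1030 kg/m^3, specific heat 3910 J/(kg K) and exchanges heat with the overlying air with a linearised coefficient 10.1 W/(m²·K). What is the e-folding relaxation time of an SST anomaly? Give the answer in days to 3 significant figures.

Areal heat capacity C = ρ c_p D = 1030 × 3910 × 37.8 = 1.52×10^8 J m⁻² K⁻¹.
Relaxation time τ = C / λ = 1.52×10^8 / 10.1 = 1.51×10^7 s.
In days: 1.51×10^7 s / (86400 s/day) = 174 days.

174 days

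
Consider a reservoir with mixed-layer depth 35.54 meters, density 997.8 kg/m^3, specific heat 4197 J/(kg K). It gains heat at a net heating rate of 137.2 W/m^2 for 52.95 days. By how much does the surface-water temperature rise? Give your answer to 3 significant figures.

Areal heat capacity C = ρ c_p D = 997.8 × 4197 × 35.54 = 1.49×10^8 J m⁻² K⁻¹.
Net heat input Q = F Δt = 137.2 × (52.95 days × 86400 s/day) = 6.28×10^8 J/m².
ΔT = Q / C = 6.28×10^8 / 1.49×10^8 = 4.22 K.

4.22 K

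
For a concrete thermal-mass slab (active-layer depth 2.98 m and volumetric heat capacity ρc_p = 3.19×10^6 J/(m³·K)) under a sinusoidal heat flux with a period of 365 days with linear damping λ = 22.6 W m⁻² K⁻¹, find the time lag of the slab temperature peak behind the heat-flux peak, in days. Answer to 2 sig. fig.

Areal heat capacity C = ρc_p × D = 3.19×10^6 × 2.98 = 9.51×10^6 J m⁻² K⁻¹.
ω = 2π / 3.15×10^7 s = 1.99×10^-7 s⁻¹.
Phase lag φ = arctan(Cω/λ) = arctan(1.89/22.6) = 0.0836 rad.
Time lag = φ / ω = 0.0836 / 1.99×10^-7 = 4.20×10^5 s = 4.86 days.

4.9 days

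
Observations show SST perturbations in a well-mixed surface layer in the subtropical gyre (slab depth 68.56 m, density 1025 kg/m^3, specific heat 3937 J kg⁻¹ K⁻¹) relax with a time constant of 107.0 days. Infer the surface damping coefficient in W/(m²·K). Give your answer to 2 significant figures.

Areal heat capacity C = ρ c_p D = 1025 × 3937 × 68.56 = 2.77×10^8 J m⁻² K⁻¹.
τ = 107.0 days = 9.24×10^6 s.
λ = C / τ = 2.77×10^8 / 9.24×10^6 = 29.9 W/(m²·K).

30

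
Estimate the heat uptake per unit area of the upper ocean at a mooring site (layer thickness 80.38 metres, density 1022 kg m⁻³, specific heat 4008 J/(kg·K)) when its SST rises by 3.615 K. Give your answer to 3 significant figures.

Areal heat capacity C = ρ c_p D = 1022 × 4008 × 80.38 = 3.29×10^8 J/(m²·K).
ΔQ = C ΔT = 3.29×10^8 × 3.615 = 1.19×10^9 J/m².

1.19×10^9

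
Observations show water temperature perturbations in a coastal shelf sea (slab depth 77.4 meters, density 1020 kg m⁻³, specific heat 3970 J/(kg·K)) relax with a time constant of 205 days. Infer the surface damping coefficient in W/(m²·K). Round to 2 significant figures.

18

Areal heat capacity C = ρ c_p D = 1020 × 3970 × 77.4 = 3.13×10^8 J m⁻² K⁻¹.
τ = 205 days = 1.77×10^7 s.
λ = C / τ = 3.13×10^8 / 1.77×10^7 = 17.7 W/(m²·K).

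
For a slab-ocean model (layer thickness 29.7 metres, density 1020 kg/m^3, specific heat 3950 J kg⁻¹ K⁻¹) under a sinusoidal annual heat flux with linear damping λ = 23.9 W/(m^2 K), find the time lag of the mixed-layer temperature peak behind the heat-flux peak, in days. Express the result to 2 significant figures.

Areal heat capacity C = ρ c_p D = 1020 × 3950 × 29.7 = 1.20×10^8 J m⁻² K⁻¹.
ω = 2π / 3.15×10^7 s = 1.99×10^-7 s⁻¹.
Phase lag φ = arctan(Cω/λ) = arctan(23.8/23.9) = 0.784 rad.
Time lag = φ / ω = 0.784 / 1.99×10^-7 = 3.94×10^6 s = 45.6 days.

46 days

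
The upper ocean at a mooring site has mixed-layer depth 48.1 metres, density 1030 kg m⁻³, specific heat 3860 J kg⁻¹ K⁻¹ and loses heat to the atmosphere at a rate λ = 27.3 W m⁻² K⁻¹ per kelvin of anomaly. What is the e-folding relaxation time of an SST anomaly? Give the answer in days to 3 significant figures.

81.1 days

Areal heat capacity C = ρ c_p D = 1030 × 3860 × 48.1 = 1.91×10^8 J m⁻² K⁻¹.
Relaxation time τ = C / λ = 1.91×10^8 / 27.3 = 7.00×10^6 s.
In days: 7.00×10^6 s / (86400 s/day) = 81.1 days.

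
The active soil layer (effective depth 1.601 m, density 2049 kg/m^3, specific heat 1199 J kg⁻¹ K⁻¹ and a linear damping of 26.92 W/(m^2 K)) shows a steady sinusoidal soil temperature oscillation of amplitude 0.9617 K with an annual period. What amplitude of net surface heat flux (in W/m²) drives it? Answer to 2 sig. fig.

Areal heat capacity C = ρ c_p D = 2049 × 1199 × 1.601 = 3.93×10^6 J m⁻² K⁻¹.
ω = 2π / 3.15×10^7 s = 1.99×10^-7 s⁻¹.
√((Cω)² + λ²) = √((0.784)² + 26.92²) = 26.9 W/(m²·K).
F₀ = A × √((Cω)²+λ²) = 0.9617 × 26.9 = 25.9 W/m².

26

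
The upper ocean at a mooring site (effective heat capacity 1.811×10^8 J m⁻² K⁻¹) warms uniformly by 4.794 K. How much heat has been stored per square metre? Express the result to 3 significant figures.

Areal heat capacity C = 1.811×10^8 J m⁻² K⁻¹ (given).
ΔQ = C ΔT = 1.81×10^8 × 4.794 = 8.68×10^8 J/m².

8.68×10^8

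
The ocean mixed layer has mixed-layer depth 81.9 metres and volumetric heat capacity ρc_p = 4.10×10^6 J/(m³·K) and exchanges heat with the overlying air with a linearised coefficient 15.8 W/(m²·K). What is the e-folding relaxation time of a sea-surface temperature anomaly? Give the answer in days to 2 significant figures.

Areal heat capacity C = ρc_p × D = 4.10×10^6 × 81.9 = 3.36×10^8 J/(m^2 K).
Relaxation time τ = C / λ = 3.36×10^8 / 15.8 = 2.13×10^7 s.
In days: 2.13×10^7 s / (86400 s/day) = 246 days.

250 days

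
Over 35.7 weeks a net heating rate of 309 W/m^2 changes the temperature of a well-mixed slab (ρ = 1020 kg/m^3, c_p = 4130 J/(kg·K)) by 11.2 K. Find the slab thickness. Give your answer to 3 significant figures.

141 m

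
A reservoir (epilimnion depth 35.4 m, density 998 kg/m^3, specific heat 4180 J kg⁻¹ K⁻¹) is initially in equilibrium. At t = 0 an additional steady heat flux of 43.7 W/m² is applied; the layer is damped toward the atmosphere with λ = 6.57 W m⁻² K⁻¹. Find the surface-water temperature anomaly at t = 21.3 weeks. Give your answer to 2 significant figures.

2.9 K

Areal heat capacity C = ρ c_p D = 998 × 4180 × 35.4 = 1.48×10^8 J/(m²·K).
τ = C / λ = 1.48×10^8 / 6.57 = 2.25×10^7 s.
Equilibrium anomaly ΔT_eq = F / λ = 43.7 / 6.57 = 6.65 K.
t = 21.3 weeks = 1.29×10^7 s, so t/τ = 0.573.
ΔT(t) = ΔT_eq (1 − e^(−t/τ)) = 6.65 × (1 − e^−0.573) = 2.90 K.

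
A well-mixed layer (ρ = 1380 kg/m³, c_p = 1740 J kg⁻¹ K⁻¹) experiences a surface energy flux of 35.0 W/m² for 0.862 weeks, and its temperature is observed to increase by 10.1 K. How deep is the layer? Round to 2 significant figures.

Heat input Q = F Δt = 35.0 × 5.21×10^5 s = 1.82×10^7 J/m².
Required areal heat capacity C = Q / ΔT = 1.81×10^6 J/(m²·K).
Depth D = C / (ρ c_p) = 1.81×10^6 / (1380 × 1740) = 0.752 m.

0.75 m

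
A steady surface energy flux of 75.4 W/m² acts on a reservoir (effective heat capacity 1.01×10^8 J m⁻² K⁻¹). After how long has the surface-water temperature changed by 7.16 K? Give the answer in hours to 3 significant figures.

2660 hours

Areal heat capacity C = 1.01×10^8 J m⁻² K⁻¹ (given).
Time required: Δt = C ΔT / F = 1.01×10^8 × 7.16 / 75.4 = 9.59×10^6 s.
In hours: 9.59×10^6 s / (3600 s/hour) = 2660 hours.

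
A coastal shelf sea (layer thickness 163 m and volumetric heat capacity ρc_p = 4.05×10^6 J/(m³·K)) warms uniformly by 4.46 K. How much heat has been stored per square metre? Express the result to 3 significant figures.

Areal heat capacity C = ρc_p × D = 4.05×10^6 × 163 = 6.60×10^8 J/(m²·K).
ΔQ = C ΔT = 6.60×10^8 × 4.46 = 2.94×10^9 J/m².

2.94×10^9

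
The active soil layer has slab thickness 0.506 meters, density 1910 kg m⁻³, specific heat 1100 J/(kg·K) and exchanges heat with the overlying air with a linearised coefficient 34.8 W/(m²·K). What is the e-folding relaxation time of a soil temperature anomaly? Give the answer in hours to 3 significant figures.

8.49 hours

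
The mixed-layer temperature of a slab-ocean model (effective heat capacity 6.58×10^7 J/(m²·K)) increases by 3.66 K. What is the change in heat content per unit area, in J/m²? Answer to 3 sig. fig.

Areal heat capacity C = 6.58×10^7 J/(m²·K) (given).
ΔQ = C ΔT = 6.58×10^7 × 3.66 = 2.41×10^8 J/m².

2.41×10^8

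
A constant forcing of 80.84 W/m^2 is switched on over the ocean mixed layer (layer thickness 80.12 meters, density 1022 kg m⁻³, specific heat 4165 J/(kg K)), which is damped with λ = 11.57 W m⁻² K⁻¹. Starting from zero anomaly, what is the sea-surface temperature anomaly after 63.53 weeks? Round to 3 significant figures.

Areal heat capacity C = ρ c_p D = 1022 × 4165 × 80.12 = 3.41×10^8 J/(m²·K).
τ = C / λ = 3.41×10^8 / 11.57 = 2.95×10^7 s.
Equilibrium anomaly ΔT_eq = F / λ = 80.84 / 11.57 = 6.99 K.
t = 63.53 weeks = 3.84×10^7 s, so t/τ = 1.30.
ΔT(t) = ΔT_eq (1 − e^(−t/τ)) = 6.99 × (1 − e^−1.30) = 5.09 K.

5.09 K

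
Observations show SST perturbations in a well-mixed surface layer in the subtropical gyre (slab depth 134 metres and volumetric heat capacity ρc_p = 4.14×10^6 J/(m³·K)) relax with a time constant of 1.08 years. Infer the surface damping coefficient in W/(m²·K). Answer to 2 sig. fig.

Areal heat capacity C = ρc_p × D = 4.14×10^6 × 134 = 5.55×10^8 J/(m^2 K).
τ = 1.08 years = 3.41×10^7 s.
λ = C / τ = 5.55×10^8 / 3.41×10^7 = 16.3 W/(m²·K).

16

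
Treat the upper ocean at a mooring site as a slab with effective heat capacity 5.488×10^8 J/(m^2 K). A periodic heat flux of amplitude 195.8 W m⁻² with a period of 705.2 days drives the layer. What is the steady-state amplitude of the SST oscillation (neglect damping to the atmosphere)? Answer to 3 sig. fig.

Areal heat capacity C = 5.488×10^8 J/(m^2 K) (given).
Angular frequency ω = 2π / T = 2π / 6.09×10^7 s = 1.03×10^-7 s⁻¹.
Cω = 5.49×10^8 × 1.03×10^-7 = 56.6 W/(m²·K).
Amplitude A = F₀ / (Cω) = 195.8 / 56.6 = 3.46 K.

3.46 K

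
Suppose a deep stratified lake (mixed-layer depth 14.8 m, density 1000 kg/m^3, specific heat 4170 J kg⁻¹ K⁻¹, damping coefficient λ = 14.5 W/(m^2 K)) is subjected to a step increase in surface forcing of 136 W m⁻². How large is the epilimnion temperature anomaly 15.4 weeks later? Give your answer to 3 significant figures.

8.33 K

Areal heat capacity C = ρ c_p D = 1000 × 4170 × 14.8 = 6.17×10^7 J/(m^2 K).
τ = C / λ = 6.17×10^7 / 14.5 = 4.26×10^6 s.
Equilibrium anomaly ΔT_eq = F / λ = 136 / 14.5 = 9.38 K.
t = 15.4 weeks = 9.31×10^6 s, so t/τ = 2.19.
ΔT(t) = ΔT_eq (1 − e^(−t/τ)) = 9.38 × (1 − e^−2.19) = 8.33 K.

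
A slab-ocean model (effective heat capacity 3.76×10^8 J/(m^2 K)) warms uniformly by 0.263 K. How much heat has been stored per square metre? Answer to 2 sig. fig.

9.9×10^7

Areal heat capacity C = 3.76×10^8 J/(m^2 K) (given).
ΔQ = C ΔT = 3.76×10^8 × 0.263 = 9.89×10^7 J/m².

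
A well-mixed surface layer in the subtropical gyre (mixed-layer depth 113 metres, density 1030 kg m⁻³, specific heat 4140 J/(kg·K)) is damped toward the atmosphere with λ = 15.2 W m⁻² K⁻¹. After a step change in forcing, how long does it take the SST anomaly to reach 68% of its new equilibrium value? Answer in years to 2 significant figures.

1.1 years

Areal heat capacity C = ρ c_p D = 1030 × 4140 × 113 = 4.82×10^8 J/(m^2 K).
τ = C / λ = 4.82×10^8 / 15.2 = 3.17×10^7 s.
Fraction reached: 1 − e^(−t/τ) = 0.68 ⇒ t = −τ ln(1 − 0.68) = τ × 1.14.
t = 3.61×10^7 s = 1.14 years.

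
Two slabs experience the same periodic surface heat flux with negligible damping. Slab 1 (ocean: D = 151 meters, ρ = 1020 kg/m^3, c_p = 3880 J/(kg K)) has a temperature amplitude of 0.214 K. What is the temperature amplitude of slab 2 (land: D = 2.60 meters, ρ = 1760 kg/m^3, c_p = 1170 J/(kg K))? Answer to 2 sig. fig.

24 K

C_ocean = 5.98×10^8 J/(m²·K); C_land = 5.35×10^6 J/(m²·K).
A ∝ 1/C ⇒ A_land = A_ocean × C_ocean/C_land = 0.214 × 112 = 23.9 K.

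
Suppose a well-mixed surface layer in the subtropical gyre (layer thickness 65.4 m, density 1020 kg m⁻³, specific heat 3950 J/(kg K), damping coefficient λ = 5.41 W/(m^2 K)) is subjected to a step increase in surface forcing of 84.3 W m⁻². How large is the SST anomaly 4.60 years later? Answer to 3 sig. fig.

Areal heat capacity C = ρ c_p D = 1020 × 3950 × 65.4 = 2.63×10^8 J/(m²·K).
τ = C / λ = 2.63×10^8 / 5.41 = 4.87×10^7 s.
Equilibrium anomaly ΔT_eq = F / λ = 84.3 / 5.41 = 15.6 K.
t = 4.60 years = 1.45×10^8 s, so t/τ = 2.98.
ΔT(t) = ΔT_eq (1 − e^(−t/τ)) = 15.6 × (1 − e^−2.98) = 14.8 K.

14.8 K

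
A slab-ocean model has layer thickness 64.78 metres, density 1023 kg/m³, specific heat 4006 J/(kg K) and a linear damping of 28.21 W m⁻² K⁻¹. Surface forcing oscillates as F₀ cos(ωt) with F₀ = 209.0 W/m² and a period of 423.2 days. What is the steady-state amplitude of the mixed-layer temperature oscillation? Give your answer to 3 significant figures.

3.90 K

Areal heat capacity C = ρ c_p D = 1023 × 4006 × 64.78 = 2.65×10^8 J m⁻² K⁻¹.
Angular frequency ω = 2π / T = 2π / 3.66×10^7 s = 1.72×10^-7 s⁻¹.
√((Cω)² + λ²) = √((45.6)² + 28.21²) = 53.6 W/(m²·K).
Amplitude A = F₀ / √((Cω)²+λ²) = 209.0 / 53.6 = 3.90 K.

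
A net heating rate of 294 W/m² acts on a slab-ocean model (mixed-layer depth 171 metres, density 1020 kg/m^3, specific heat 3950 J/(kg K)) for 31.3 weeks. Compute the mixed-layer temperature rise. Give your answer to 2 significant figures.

Areal heat capacity C = ρ c_p D = 1020 × 3950 × 171 = 6.89×10^8 J/(m^2 K).
Net heat input Q = F Δt = 294 × (31.3 weeks × 6.048×10^5 s/week) = 5.57×10^9 J/m².
ΔT = Q / C = 5.57×10^9 / 6.89×10^8 = 8.08 K.

8.1 K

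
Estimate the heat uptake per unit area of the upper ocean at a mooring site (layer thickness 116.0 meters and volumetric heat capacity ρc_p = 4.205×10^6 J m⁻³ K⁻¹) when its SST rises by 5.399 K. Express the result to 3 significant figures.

Areal heat capacity C = ρc_p × D = 4.205×10^6 × 116.0 = 4.88×10^8 J/(m²·K).
ΔQ = C ΔT = 4.88×10^8 × 5.399 = 2.63×10^9 J/m².

2.63×10^9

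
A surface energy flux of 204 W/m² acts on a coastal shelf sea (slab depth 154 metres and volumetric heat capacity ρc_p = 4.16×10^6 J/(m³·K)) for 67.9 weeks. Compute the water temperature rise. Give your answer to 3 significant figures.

Areal heat capacity C = ρc_p × D = 4.16×10^6 × 154 = 6.41×10^8 J m⁻² K⁻¹.
Net heat input Q = F Δt = 204 × (67.9 weeks × 6.048×10^5 s/week) = 8.38×10^9 J/m².
ΔT = Q / C = 8.38×10^9 / 6.41×10^8 = 13.1 K.

13.1 K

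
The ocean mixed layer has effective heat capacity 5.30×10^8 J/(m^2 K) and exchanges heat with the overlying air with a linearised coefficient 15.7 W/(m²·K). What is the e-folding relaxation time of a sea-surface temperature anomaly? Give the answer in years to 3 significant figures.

1.07 years

Areal heat capacity C = 5.30×10^8 J/(m^2 K) (given).
Relaxation time τ = C / λ = 5.30×10^8 / 15.7 = 3.38×10^7 s.
In years: 3.38×10^7 s / (3.156×10^7 s/year) = 1.07 years.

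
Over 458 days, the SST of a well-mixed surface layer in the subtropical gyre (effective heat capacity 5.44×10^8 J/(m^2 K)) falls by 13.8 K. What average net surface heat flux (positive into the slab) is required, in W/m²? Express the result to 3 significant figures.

-190

Areal heat capacity C = 5.44×10^8 J/(m^2 K) (given).
Required heat per unit area: Q = C ΔT = 5.44×10^8 × -13.8 = -7.51×10^9 J/m².
Flux F = Q / Δt = -7.51×10^9 / 3.96×10^7 s = -190 W/m².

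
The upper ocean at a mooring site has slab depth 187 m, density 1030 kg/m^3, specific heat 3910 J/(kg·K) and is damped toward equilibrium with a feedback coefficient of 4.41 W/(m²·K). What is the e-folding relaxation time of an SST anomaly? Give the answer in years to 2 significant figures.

5.4 years

Areal heat capacity C = ρ c_p D = 1030 × 3910 × 187 = 7.53×10^8 J/(m²·K).
Relaxation time τ = C / λ = 7.53×10^8 / 4.41 = 1.71×10^8 s.
In years: 1.71×10^8 s / (3.156×10^7 s/year) = 5.41 years.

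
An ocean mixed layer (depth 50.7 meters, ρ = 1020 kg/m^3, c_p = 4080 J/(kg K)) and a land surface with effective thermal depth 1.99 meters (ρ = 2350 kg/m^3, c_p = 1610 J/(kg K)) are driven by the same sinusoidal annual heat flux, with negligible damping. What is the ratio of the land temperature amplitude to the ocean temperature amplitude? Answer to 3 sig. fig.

28.0

C_ocean = 1020 × 4080 × 50.7 = 2.11×10^8 J/(m²·K).
C_land = 2350 × 1610 × 1.99 = 7.53×10^6 J/(m²·K).
Undamped amplitude ∝ 1/C, so A_land/A_ocean = C_ocean/C_land = 28.0.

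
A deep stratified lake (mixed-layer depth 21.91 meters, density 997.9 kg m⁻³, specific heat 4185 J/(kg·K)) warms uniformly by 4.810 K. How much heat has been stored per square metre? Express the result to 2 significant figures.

Areal heat capacity C = ρ c_p D = 997.9 × 4185 × 21.91 = 9.15×10^7 J/(m²·K).
ΔQ = C ΔT = 9.15×10^7 × 4.810 = 4.40×10^8 J/m².

4.4×10^8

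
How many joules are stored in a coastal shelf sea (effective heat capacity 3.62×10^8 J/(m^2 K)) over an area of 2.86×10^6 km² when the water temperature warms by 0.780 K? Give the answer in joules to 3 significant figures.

Areal heat capacity C = 3.62×10^8 J/(m^2 K) (given).
Heat per unit area: q = C ΔT = 3.62×10^8 × 0.780 = 2.82×10^8 J/m².
Total heat: Q = q × A = 2.82×10^8 × (2.86×10^6 × 10⁶ m²) = 8.08×10^20 J.

8.08×10^20 J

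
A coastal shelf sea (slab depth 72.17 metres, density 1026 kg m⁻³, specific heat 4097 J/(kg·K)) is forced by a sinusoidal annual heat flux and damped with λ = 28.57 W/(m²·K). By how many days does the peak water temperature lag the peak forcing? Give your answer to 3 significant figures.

65.6 days

Areal heat capacity C = ρ c_p D = 1026 × 4097 × 72.17 = 3.03×10^8 J/(m²·K).
ω = 2π / 3.15×10^7 s = 1.99×10^-7 s⁻¹.
Phase lag φ = arctan(Cω/λ) = arctan(60.4/28.57) = 1.13 rad.
Time lag = φ / ω = 1.13 / 1.99×10^-7 = 5.67×10^6 s = 65.6 days.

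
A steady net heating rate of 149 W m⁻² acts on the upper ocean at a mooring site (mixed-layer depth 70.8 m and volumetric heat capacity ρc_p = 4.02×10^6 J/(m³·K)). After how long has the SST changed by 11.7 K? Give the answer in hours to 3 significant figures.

6210 hours

Areal heat capacity C = ρc_p × D = 4.02×10^6 × 70.8 = 2.85×10^8 J/(m^2 K).
Time required: Δt = C ΔT / F = 2.85×10^8 × 11.7 / 149 = 2.23×10^7 s.
In hours: 2.23×10^7 s / (3600 s/hour) = 6210 hours.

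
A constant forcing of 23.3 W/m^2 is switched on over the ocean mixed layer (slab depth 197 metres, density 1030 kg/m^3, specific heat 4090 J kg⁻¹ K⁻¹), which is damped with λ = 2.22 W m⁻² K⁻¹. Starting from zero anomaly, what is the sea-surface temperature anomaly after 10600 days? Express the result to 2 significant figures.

9.6 K

Areal heat capacity C = ρ c_p D = 1030 × 4090 × 197 = 8.30×10^8 J m⁻² K⁻¹.
τ = C / λ = 8.30×10^8 / 2.22 = 3.74×10^8 s.
Equilibrium anomaly ΔT_eq = F / λ = 23.3 / 2.22 = 10.5 K.
t = 10600 days = 9.16×10^8 s, so t/τ = 2.45.
ΔT(t) = ΔT_eq (1 − e^(−t/τ)) = 10.5 × (1 − e^−2.45) = 9.59 K.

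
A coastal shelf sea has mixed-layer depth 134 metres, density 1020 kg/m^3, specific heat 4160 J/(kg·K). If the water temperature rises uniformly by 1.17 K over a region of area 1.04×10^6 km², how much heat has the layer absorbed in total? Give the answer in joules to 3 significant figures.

6.92×10^20 J

Areal heat capacity C = ρ c_p D = 1020 × 4160 × 134 = 5.69×10^8 J/(m²·K).
Heat per unit area: q = C ΔT = 5.69×10^8 × 1.17 = 6.65×10^8 J/m².
Total heat: Q = q × A = 6.65×10^8 × (1.04×10^6 × 10⁶ m²) = 6.92×10^20 J.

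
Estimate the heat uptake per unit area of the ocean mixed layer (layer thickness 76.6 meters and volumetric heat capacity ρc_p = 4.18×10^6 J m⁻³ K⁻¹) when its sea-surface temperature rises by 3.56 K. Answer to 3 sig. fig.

1.14×10^9

Areal heat capacity C = ρc_p × D = 4.18×10^6 × 76.6 = 3.20×10^8 J/(m^2 K).
ΔQ = C ΔT = 3.20×10^8 × 3.56 = 1.14×10^9 J/m².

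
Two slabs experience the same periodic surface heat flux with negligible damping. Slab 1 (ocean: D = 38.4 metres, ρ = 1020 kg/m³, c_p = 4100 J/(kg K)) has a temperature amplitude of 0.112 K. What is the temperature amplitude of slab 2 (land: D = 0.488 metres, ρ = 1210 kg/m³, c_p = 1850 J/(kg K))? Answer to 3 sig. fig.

16.5 K

C_ocean = 1.61×10^8 J/(m²·K); C_land = 1.09×10^6 J/(m²·K).
A ∝ 1/C ⇒ A_land = A_ocean × C_ocean/C_land = 0.112 × 147 = 16.5 K.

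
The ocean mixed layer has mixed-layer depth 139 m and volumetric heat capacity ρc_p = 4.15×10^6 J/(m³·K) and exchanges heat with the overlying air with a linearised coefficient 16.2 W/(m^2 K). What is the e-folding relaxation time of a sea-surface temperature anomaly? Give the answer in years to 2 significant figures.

1.1 years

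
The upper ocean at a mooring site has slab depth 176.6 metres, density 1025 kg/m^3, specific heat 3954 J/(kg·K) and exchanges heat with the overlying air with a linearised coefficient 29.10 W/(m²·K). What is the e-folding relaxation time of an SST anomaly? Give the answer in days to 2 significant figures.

Areal heat capacity C = ρ c_p D = 1025 × 3954 × 176.6 = 7.16×10^8 J/(m^2 K).
Relaxation time τ = C / λ = 7.16×10^8 / 29.10 = 2.46×10^7 s.
In days: 2.46×10^7 s / (86400 s/day) = 285 days.

280 days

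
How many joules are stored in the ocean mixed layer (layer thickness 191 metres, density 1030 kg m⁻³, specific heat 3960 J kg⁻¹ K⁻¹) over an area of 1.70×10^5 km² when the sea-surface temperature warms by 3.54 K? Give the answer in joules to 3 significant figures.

4.69×10^20 J

Areal heat capacity C = ρ c_p D = 1030 × 3960 × 191 = 7.79×10^8 J m⁻² K⁻¹.
Heat per unit area: q = C ΔT = 7.79×10^8 × 3.54 = 2.76×10^9 J/m².
Total heat: Q = q × A = 2.76×10^9 × (1.70×10^5 × 10⁶ m²) = 4.69×10^20 J.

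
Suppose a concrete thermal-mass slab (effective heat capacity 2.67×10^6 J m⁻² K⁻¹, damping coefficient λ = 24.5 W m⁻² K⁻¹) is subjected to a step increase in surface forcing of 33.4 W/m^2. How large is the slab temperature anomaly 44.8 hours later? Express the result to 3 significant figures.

Areal heat capacity C = 2.67×10^6 J m⁻² K⁻¹ (given).
τ = C / λ = 2.67×10^6 / 24.5 = 1.09×10^5 s.
Equilibrium anomaly ΔT_eq = F / λ = 33.4 / 24.5 = 1.36 K.
t = 44.8 hours = 1.61×10^5 s, so t/τ = 1.48.
ΔT(t) = ΔT_eq (1 − e^(−t/τ)) = 1.36 × (1 − e^−1.48) = 1.05 K.

1.05 K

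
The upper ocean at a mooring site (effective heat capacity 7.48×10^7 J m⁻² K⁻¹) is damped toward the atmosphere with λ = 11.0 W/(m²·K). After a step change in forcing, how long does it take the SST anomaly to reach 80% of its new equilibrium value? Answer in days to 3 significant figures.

127 days

Areal heat capacity C = 7.48×10^7 J m⁻² K⁻¹ (given).
τ = C / λ = 7.48×10^7 / 11.0 = 6.80×10^6 s.
Fraction reached: 1 − e^(−t/τ) = 0.80 ⇒ t = −τ ln(1 − 0.80) = τ × 1.61.
t = 1.09×10^7 s = 127 days.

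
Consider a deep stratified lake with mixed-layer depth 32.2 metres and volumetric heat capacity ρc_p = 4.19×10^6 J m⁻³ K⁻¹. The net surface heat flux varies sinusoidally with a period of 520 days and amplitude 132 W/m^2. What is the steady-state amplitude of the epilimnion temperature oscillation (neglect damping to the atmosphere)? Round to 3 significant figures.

7.00 K

Areal heat capacity C = ρc_p × D = 4.19×10^6 × 32.2 = 1.35×10^8 J m⁻² K⁻¹.
Angular frequency ω = 2π / T = 2π / 4.49×10^7 s = 1.40×10^-7 s⁻¹.
Cω = 1.35×10^8 × 1.40×10^-7 = 18.9 W/(m²·K).
Amplitude A = F₀ / (Cω) = 132 / 18.9 = 7.00 K.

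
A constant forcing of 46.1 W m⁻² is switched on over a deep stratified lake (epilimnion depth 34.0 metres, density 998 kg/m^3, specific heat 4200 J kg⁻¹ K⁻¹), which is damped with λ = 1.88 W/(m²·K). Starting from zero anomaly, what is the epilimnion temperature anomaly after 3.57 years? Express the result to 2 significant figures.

Areal heat capacity C = ρ c_p D = 998 × 4200 × 34.0 = 1.43×10^8 J/(m^2 K).
τ = C / λ = 1.43×10^8 / 1.88 = 7.58×10^7 s.
Equilibrium anomaly ΔT_eq = F / λ = 46.1 / 1.88 = 24.5 K.
t = 3.57 years = 1.13×10^8 s, so t/τ = 1.49.
ΔT(t) = ΔT_eq (1 − e^(−t/τ)) = 24.5 × (1 − e^−1.49) = 19.0 K.

19 K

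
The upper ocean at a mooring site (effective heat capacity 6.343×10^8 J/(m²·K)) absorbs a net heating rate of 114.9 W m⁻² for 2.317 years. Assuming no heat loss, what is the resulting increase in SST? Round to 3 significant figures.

13.2 K

Areal heat capacity C = 6.343×10^8 J/(m²·K) (given).
Net heat input Q = F Δt = 114.9 × (2.317 years × 3.156×10^7 s/year) = 8.40×10^9 J/m².
ΔT = Q / C = 8.40×10^9 / 6.34×10^8 = 13.2 K.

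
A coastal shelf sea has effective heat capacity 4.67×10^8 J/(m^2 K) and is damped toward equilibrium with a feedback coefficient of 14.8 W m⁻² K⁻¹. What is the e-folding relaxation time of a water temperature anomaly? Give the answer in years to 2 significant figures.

1.0 years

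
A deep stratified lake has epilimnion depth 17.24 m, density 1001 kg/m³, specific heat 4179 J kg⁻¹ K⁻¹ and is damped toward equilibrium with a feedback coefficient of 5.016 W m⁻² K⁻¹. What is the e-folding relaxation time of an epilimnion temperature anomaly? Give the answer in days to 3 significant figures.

166 days

Areal heat capacity C = ρ c_p D = 1001 × 4179 × 17.24 = 7.21×10^7 J/(m^2 K).
Relaxation time τ = C / λ = 7.21×10^7 / 5.016 = 1.44×10^7 s.
In days: 1.44×10^7 s / (86400 s/day) = 166 days.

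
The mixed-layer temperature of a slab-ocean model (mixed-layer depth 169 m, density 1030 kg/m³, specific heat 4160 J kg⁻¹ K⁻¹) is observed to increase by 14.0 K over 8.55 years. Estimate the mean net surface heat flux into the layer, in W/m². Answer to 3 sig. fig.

37.6

Areal heat capacity C = ρ c_p D = 1030 × 4160 × 169 = 7.24×10^8 J m⁻² K⁻¹.
Required heat per unit area: Q = C ΔT = 7.24×10^8 × 14.0 = 1.01×10^10 J/m².
Flux F = Q / Δt = 1.01×10^10 / 2.70×10^8 s = 37.6 W/m².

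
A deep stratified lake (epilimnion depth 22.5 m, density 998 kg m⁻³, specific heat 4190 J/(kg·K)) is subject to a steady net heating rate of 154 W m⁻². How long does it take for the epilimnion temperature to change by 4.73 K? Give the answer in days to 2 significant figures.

Areal heat capacity C = ρ c_p D = 998 × 4190 × 22.5 = 9.41×10^7 J/(m^2 K).
Time required: Δt = C ΔT / F = 9.41×10^7 × 4.73 / 154 = 2.89×10^6 s.
In days: 2.89×10^6 s / (86400 s/day) = 33.4 days.

33 days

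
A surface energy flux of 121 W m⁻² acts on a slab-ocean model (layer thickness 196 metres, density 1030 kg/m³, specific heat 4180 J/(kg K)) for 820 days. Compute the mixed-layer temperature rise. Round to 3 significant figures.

Areal heat capacity C = ρ c_p D = 1030 × 4180 × 196 = 8.44×10^8 J/(m^2 K).
Net heat input Q = F Δt = 121 × (820 days × 86400 s/day) = 8.57×10^9 J/m².
ΔT = Q / C = 8.57×10^9 / 8.44×10^8 = 10.2 K.

10.2 K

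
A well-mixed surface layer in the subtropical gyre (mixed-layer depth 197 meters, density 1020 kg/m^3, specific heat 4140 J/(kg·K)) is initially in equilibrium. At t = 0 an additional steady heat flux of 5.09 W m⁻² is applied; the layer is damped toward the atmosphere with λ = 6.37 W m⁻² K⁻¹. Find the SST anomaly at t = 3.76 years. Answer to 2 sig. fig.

Areal heat capacity C = ρ c_p D = 1020 × 4140 × 197 = 8.32×10^8 J m⁻² K⁻¹.
τ = C / λ = 8.32×10^8 / 6.37 = 1.31×10^8 s.
Equilibrium anomaly ΔT_eq = F / λ = 5.09 / 6.37 = 0.799 K.
t = 3.76 years = 1.19×10^8 s, so t/τ = 0.909.
ΔT(t) = ΔT_eq (1 − e^(−t/τ)) = 0.799 × (1 − e^−0.909) = 0.477 K.

0.48 K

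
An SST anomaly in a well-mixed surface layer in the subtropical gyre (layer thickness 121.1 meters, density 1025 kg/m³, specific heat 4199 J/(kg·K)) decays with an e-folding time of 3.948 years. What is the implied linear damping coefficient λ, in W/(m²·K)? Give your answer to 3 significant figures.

4.18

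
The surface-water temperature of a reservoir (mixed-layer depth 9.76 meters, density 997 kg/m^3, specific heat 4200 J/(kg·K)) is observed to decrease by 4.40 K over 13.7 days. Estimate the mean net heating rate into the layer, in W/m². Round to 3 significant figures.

-152

Areal heat capacity C = ρ c_p D = 997 × 4200 × 9.76 = 4.09×10^7 J m⁻² K⁻¹.
Required heat per unit area: Q = C ΔT = 4.09×10^7 × -4.40 = -1.80×10^8 J/m².
Flux F = Q / Δt = -1.80×10^8 / 1.18×10^6 s = -152 W/m².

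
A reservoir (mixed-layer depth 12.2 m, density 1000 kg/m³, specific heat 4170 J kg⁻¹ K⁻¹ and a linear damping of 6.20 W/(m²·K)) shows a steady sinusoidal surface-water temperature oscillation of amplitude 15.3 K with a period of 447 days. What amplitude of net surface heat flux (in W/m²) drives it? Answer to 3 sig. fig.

Areal heat capacity C = ρ c_p D = 1000 × 4170 × 12.2 = 5.09×10^7 J m⁻² K⁻¹.
ω = 2π / 3.86×10^7 s = 1.63×10^-7 s⁻¹.
√((Cω)² + λ²) = √((8.28)² + 6.20²) = 10.3 W/(m²·K).
F₀ = A × √((Cω)²+λ²) = 15.3 × 10.3 = 158 W/m².

158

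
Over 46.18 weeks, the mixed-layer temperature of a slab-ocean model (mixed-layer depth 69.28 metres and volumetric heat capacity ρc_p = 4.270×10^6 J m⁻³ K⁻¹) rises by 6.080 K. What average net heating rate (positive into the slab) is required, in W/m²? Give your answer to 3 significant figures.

Areal heat capacity C = ρc_p × D = 4.270×10^6 × 69.28 = 2.96×10^8 J m⁻² K⁻¹.
Required heat per unit area: Q = C ΔT = 2.96×10^8 × 6.080 = 1.80×10^9 J/m².
Flux F = Q / Δt = 1.80×10^9 / 2.79×10^7 s = 64.4 W/m².

64.4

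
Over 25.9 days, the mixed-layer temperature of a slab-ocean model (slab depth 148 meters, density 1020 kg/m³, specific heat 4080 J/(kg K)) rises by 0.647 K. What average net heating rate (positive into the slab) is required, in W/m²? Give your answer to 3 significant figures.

178

Areal heat capacity C = ρ c_p D = 1020 × 4080 × 148 = 6.16×10^8 J/(m^2 K).
Required heat per unit area: Q = C ΔT = 6.16×10^8 × 0.647 = 3.98×10^8 J/m².
Flux F = Q / Δt = 3.98×10^8 / 2.24×10^6 s = 178 W/m².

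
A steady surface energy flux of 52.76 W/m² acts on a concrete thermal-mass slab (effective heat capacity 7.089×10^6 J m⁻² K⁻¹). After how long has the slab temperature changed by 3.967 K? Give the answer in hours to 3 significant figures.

Areal heat capacity C = 7.089×10^6 J m⁻² K⁻¹ (given).
Time required: Δt = C ΔT / F = 7.09×10^6 × 3.967 / 52.76 = 5.33×10^5 s.
In hours: 5.33×10^5 s / (3600 s/hour) = 148 hours.

148 hours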